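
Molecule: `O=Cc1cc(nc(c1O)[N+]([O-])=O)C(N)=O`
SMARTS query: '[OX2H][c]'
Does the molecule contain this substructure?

Yes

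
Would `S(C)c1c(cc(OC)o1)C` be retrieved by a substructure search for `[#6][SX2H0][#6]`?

Yes

The pattern [#6][SX2H0][#6] describes an aliphatic sulfur bridging two carbons with no H on the sulfur — a thioether.
The molecule carries a methylthio ether (-SCH3), whose atoms satisfy every constraint of the query, so the pattern matches.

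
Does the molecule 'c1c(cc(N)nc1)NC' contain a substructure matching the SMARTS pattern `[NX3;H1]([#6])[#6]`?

Yes

The pattern [NX3;H1]([#6])[#6] describes a trivalent nitrogen with one H, bonded to two carbons — a secondary amine.
The molecule carries an N-methylamino group (-NHCH3), whose atoms satisfy every constraint of the query, so the pattern matches.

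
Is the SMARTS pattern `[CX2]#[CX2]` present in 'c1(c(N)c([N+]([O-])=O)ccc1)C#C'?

Yes

The pattern [CX2]#[CX2] describes a carbon-carbon triple bond — an alkyne.
The molecule carries an ethynyl group (-C#CH), whose atoms satisfy every constraint of the query, so the pattern matches.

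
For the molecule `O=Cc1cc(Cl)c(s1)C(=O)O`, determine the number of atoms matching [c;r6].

0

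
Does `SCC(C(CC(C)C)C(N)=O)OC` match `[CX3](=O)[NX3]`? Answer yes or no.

The pattern [CX3](=O)[NX3] describes a carbonyl carbon bonded to a trivalent nitrogen — an amide.
The molecule carries a primary amide (-C(=O)NH2), whose atoms satisfy every constraint of the query, so the pattern matches.

Yes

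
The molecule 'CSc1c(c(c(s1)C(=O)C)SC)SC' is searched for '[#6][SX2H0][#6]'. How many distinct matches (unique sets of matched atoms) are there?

[#6][SX2H0][#6] is the SMARTS for a thioether: an aliphatic sulfur bridging two carbons with no H on the sulfur.
The molecule carries 3 separate instances of a methylthio ether (-SCH3) meeting every constraint; each maps to a distinct set of atoms, giving 3 matches.

3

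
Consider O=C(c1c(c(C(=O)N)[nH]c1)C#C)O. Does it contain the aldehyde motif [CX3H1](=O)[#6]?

The pattern [CX3H1](=O)[#6] describes an sp2 carbon with one H, double-bonded to O and single-bonded to carbon — an aldehyde.
The closest candidate here is a carboxylic acid group (-C(=O)OH), but the carbonyl carbon has H0 and is bonded to O, not H1. No other fragment satisfies the full query, so there is no match.

No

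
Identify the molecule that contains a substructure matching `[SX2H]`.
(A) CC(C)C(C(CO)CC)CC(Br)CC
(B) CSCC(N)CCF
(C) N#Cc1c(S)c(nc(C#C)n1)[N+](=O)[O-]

C

[SX2H] describes an aliphatic sulfur with two connections, one being H (a thiol).
(A) has a hydroxyl group (-OH) but it is an -OH, not an -SH.
(B) has a methylthio ether (-SCH3) but the sulfur has H0 (bonded to two carbons), not H1.
(C) contains a thiol (-SH), which satisfies every atom and bond constraint.
So the answer is (C).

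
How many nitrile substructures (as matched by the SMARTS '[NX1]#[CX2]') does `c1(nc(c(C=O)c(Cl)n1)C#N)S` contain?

1

[NX1]#[CX2] is the SMARTS for a nitrile: a nitrogen triple-bonded to a two-connected carbon.
Exactly one fragment in the molecule meets all constraints, giving 1 match.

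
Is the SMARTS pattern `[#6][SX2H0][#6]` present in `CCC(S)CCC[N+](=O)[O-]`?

The pattern [#6][SX2H0][#6] describes an aliphatic sulfur bridging two carbons with no H on the sulfur — a thioether.
The closest candidate here is a thiol (-SH), but the sulfur has H1, not H0 bridging two carbons. No other fragment satisfies the full query, so there is no match.

No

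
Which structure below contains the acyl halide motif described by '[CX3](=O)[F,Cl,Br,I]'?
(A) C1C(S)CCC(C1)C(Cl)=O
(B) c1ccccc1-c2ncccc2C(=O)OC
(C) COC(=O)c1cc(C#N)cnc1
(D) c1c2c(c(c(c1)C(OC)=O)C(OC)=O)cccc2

A

[CX3](=O)[F,Cl,Br,I] describes a carbonyl carbon bonded to a halogen (an acyl halide).
(A) contains an acyl chloride (-C(=O)Cl), which satisfies every atom and bond constraint.
(B) has a methyl-ester group (-C(=O)OCH3) but the carbonyl is bonded to -O-C, not to a halogen.
(C) has a methyl-ester group (-C(=O)OCH3) but the carbonyl is bonded to -O-C, not to a halogen.
(D) has a methyl-ester group (-C(=O)OCH3) but the carbonyl is bonded to -O-C, not to a halogen.
So the answer is (A).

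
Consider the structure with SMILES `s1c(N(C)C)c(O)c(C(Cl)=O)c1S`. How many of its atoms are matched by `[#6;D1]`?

2

The query [#6;D1] means: carbon bonded to exactly one heavy atom.
Check the 13 heavy atoms by environment: 1× s (aromatic, D2) → no; 4× c (aromatic, D3) → no; 1× C (D3) → no; 2× O (D1) → no; 1× Cl (D1) → no; 1× S (D1) → no; 1× N (D3) → no; 2× C (D1) → match.
That gives 2 matching atoms.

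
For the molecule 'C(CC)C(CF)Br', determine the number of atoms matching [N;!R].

0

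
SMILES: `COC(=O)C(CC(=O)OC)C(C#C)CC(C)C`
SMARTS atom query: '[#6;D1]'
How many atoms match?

The query [#6;D1] means: carbon bonded to exactly one heavy atom.
Check the 17 heavy atoms by environment: 3× C (D2) → no; 5× C (D3) → no; 2× O (D1) → no; 2× O (D2) → no; 5× C (D1) → match.
That gives 5 matching atoms.

5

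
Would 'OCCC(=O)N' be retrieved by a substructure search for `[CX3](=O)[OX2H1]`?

No

The pattern [CX3](=O)[OX2H1] describes an sp2 carbon double-bonded to O and single-bonded to an -OH oxygen — a carboxylic acid.
The closest candidate here is a primary amide (-C(=O)NH2), but the carbonyl is bonded to N, not to an -OH oxygen. No other fragment satisfies the full query, so there is no match.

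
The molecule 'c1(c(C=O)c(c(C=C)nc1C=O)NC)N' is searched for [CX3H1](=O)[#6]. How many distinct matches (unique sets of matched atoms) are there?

[CX3H1](=O)[#6] is the SMARTS for an aldehyde: an sp2 carbon with one H, double-bonded to O and single-bonded to carbon.
The molecule carries 2 separate instances of an aldehyde (-CHO) meeting every constraint; each maps to a distinct set of atoms, giving 2 matches.

2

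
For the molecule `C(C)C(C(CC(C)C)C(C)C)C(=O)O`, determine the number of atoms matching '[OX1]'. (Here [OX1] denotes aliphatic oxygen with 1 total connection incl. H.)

1

The query [OX1] means: aliphatic oxygen with one total connection — typically a carbonyl =O or an oxide.
Check the 14 heavy atoms by environment: 11× C (X4) → no; 1× C (X3) → no; 1× O (X1) → match; 1× O (X2) → no.
That gives 1 matching atom.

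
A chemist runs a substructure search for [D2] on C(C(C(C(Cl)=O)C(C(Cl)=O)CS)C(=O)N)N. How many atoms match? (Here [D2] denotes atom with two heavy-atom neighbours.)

2

The query [D2] means: atom with exactly two heavy-atom neighbours.
Check the 16 heavy atoms by environment: 2× C (D2) → match; 6× C (D3) → no; 3× O (D1) → no; 2× Cl (D1) → no; 2× N (D1) → no; 1× S (D1) → no.
That gives 2 matching atoms.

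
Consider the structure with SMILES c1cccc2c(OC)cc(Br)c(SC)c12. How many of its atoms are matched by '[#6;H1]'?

The query [#6;H1] means: any carbon bearing exactly one hydrogen.
Check the 15 heavy atoms by environment: 5× c (aromatic, H0) → no; 5× c (aromatic, H1) → match; 1× O (H0) → no; 2× C (H3) → no; 1× S (H0) → no; 1× Br (H0) → no.
That gives 5 matching atoms.

5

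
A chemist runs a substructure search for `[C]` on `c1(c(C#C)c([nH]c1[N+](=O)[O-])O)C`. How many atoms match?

3

Check the 12 heavy atoms by environment: 1× n (aromatic) → no; 4× c (aromatic) → no; 2× O → no; 3× C → match; 1× N (charge +1) → no; 1× O (charge -1) → no.
That gives 3 matching atoms.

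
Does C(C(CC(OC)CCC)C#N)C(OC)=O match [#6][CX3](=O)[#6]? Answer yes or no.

The pattern [#6][CX3](=O)[#6] describes a carbonyl carbon (no H) flanked by two carbons — a ketone.
The closest candidate here is a methyl-ester group (-C(=O)OCH3), but one neighbour of the carbonyl carbon is O, not C. No other fragment satisfies the full query, so there is no match.

No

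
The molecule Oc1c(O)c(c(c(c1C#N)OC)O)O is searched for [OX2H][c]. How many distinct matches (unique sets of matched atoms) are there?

[OX2H][c] is the SMARTS for a phenol: a hydroxyl oxygen attached to an aromatic carbon.
The molecule carries 4 separate instances of a hydroxyl group (-OH) meeting every constraint; each maps to a distinct set of atoms, giving 4 matches.

4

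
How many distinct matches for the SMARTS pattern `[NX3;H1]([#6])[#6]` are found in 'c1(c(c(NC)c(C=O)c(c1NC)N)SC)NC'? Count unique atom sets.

3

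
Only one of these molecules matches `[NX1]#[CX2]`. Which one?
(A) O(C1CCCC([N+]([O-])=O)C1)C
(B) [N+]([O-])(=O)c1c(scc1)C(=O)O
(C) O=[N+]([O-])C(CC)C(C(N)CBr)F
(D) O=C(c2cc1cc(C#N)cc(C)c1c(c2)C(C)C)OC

D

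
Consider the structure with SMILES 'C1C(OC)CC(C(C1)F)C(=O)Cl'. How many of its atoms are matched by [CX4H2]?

The query [CX4H2] means: sp3 carbon (X4) with exactly two hydrogens.
Check the 12 heavy atoms by environment: 3× C (H2, X4) → match; 3× C (H1, X4) → no; 1× C (H0, X3) → no; 1× O (H0, X1) → no; 1× Cl (H0, X1) → no; 1× F (H0, X1) → no; 1× O (H0, X2) → no; 1× C (H3, X4) → no.
That gives 3 matching atoms.

3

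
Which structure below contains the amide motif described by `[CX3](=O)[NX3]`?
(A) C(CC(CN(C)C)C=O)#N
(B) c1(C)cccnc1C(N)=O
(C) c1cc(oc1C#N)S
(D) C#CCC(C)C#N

[CX3](=O)[NX3] describes a carbonyl carbon bonded to a trivalent nitrogen (an amide).
(A) has a nitrile (-C#N) but the nitrile N is NX1 (triple-bonded), not NX3.
(B) contains a primary amide (-C(=O)NH2), which satisfies every atom and bond constraint.
(C) has a nitrile (-C#N) but the nitrile N is NX1 (triple-bonded), not NX3.
(D) has a nitrile (-C#N) but the nitrile N is NX1 (triple-bonded), not NX3.
So the answer is (B).

B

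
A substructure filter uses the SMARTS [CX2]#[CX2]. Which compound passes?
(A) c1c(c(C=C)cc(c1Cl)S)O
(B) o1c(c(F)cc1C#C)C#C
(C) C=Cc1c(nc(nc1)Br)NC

B

[CX2]#[CX2] describes a carbon-carbon triple bond (an alkyne).
(A) has a vinyl group (-CH=CH2) but the C=C is a double bond; both carbons are CX3, not CX2.
(B) contains an ethynyl group (-C#CH), which satisfies every atom and bond constraint.
(C) has a vinyl group (-CH=CH2) but the C=C is a double bond; both carbons are CX3, not CX2.
So the answer is (B).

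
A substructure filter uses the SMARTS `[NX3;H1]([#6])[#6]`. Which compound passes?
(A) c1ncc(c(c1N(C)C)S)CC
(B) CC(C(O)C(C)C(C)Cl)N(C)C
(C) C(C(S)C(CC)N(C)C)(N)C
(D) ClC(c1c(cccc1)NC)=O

D

[NX3;H1]([#6])[#6] describes a trivalent nitrogen with one H, bonded to two carbons (a secondary amine).
(A) has a dimethylamino group (-N(CH3)2) but the nitrogen has H0, not H1.
(B) has a dimethylamino group (-N(CH3)2) but the nitrogen has H0, not H1.
(C) has a primary amino group (-NH2) but the nitrogen has H2 and only one carbon neighbour.
(D) contains an N-methylamino group (-NHCH3), which satisfies every atom and bond constraint.
So the answer is (D).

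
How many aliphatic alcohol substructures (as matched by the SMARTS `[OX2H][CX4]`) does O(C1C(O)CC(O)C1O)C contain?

3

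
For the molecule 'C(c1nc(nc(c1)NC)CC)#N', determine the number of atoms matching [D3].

The query [D3] means: atom with exactly three heavy-atom neighbours.
Check the 12 heavy atoms by environment: 2× n (aromatic, D2) → no; 3× c (aromatic, D3) → match; 1× c (aromatic, D2) → no; 2× C (D2) → no; 2× C (D1) → no; 1× N (D1) → no; 1× N (D2) → no.
That gives 3 matching atoms.

3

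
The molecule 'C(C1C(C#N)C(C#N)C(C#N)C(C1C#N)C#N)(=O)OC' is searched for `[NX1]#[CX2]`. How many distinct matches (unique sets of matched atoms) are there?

5

[NX1]#[CX2] is the SMARTS for a nitrile: a nitrogen triple-bonded to a two-connected carbon.
The molecule carries 5 separate instances of a nitrile (-C#N) meeting every constraint; each maps to a distinct set of atoms, giving 5 matches.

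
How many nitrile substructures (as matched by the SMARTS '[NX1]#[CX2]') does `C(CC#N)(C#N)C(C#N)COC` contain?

3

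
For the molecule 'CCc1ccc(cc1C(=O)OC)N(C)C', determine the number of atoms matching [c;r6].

6

Check the 15 heavy atoms by environment: 6× c (aromatic, in 6-ring) → match; 6× C (acyclic) → no; 2× O (acyclic) → no; 1× N (acyclic) → no.
That gives 6 matching atoms.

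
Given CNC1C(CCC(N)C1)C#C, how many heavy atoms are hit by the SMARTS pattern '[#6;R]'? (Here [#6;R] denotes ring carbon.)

6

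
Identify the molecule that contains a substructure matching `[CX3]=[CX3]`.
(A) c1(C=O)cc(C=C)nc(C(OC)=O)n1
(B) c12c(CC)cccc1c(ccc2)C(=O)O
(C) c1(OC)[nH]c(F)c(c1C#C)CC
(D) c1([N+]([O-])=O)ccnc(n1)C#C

A

[CX3]=[CX3] describes a non-aromatic C=C double bond between two sp2 carbons (an alkene).
(A) contains a vinyl group (-CH=CH2), which satisfies every atom and bond constraint.
(B) has an ethyl group (-CH2CH3) but its C-C bond is a single bond between CX4 carbons, not CX3=CX3.
(C) has an ethyl group (-CH2CH3) but its C-C bond is a single bond between CX4 carbons, not CX3=CX3.
(D) has an ethynyl group (-C#CH) but the C-C bond is a triple bond, not a double bond.
So the answer is (A).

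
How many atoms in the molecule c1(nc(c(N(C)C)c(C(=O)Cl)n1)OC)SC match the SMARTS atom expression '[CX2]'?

0

Check the 16 heavy atoms by environment: 2× n (aromatic, X2) → no; 4× c (aromatic, X3) → no; 1× S (X2) → no; 4× C (X4) → no; 1× C (X3) → no; 1× O (X1) → no; 1× Cl (X1) → no; 1× O (X2) → no; 1× N (X3) → no.
No environment satisfies the query, so 0 matching atoms.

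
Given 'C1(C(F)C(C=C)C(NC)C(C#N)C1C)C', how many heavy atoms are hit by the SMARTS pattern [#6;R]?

6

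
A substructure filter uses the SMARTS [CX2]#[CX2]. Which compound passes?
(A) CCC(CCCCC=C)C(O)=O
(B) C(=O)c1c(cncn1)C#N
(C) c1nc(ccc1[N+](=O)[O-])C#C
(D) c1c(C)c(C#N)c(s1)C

C

[CX2]#[CX2] describes a carbon-carbon triple bond (an alkyne).
(A) has a vinyl group (-CH=CH2) but the C=C is a double bond; both carbons are CX3, not CX2.
(B) has a nitrile (-C#N) but the triple bond is C#N, not C#C.
(C) contains an ethynyl group (-C#CH), which satisfies every atom and bond constraint.
(D) has a nitrile (-C#N) but the triple bond is C#N, not C#C.
So the answer is (C).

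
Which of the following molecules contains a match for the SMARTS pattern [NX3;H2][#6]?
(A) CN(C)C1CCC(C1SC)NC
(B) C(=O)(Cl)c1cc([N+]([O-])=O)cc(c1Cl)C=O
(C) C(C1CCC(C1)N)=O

C

[NX3;H2][#6] describes a trivalent nitrogen with two H attached to carbon (a primary amine).
(A) has an N-methylamino group (-NHCH3) but the nitrogen bears two carbons and only one H (H1), not H2.
(B) has a nitro group (-[N+](=O)[O-]) but the nitrogen is [N+] with no H, not NX3H2.
(C) contains a primary amino group (-NH2), which satisfies every atom and bond constraint.
So the answer is (C).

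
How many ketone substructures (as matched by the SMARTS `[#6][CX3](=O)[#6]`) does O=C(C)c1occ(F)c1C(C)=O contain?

[#6][CX3](=O)[#6] is the SMARTS for a ketone: a carbonyl carbon (no H) flanked by two carbons.
The molecule carries 2 separate instances of an acetyl/ketone group (-C(=O)CH3) meeting every constraint; each maps to a distinct set of atoms, giving 2 matches.

2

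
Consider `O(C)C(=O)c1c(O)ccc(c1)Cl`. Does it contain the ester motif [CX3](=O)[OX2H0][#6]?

The pattern [CX3](=O)[OX2H0][#6] describes a carbonyl carbon bonded to an oxygen that is itself bonded to carbon (no H on that O) — an ester.
The molecule carries a methyl-ester group (-C(=O)OCH3), whose atoms satisfy every constraint of the query, so the pattern matches.

Yes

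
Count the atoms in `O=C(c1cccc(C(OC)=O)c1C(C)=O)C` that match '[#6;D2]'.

The query [#6;D2] means: any carbon bonded to exactly two heavy atoms.
Check the 16 heavy atoms by environment: 3× c (aromatic, D2) → match; 3× c (aromatic, D3) → no; 3× C (D3) → no; 3× O (D1) → no; 3× C (D1) → no; 1× O (D2) → no.
That gives 3 matching atoms.

3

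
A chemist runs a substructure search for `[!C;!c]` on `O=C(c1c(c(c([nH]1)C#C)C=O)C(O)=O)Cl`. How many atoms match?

The query [!C;!c] means: neither aliphatic nor aromatic carbon — same as [!#6].
Check the 15 heavy atoms by environment: 1× n (aromatic) → match; 4× c (aromatic) → no; 5× C → no; 4× O → match; 1× Cl → match.
Summing the matching environments: 1 + 4 + 1 = 6 matching atoms.

6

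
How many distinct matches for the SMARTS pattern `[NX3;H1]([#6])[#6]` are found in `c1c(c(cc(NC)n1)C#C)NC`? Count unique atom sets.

2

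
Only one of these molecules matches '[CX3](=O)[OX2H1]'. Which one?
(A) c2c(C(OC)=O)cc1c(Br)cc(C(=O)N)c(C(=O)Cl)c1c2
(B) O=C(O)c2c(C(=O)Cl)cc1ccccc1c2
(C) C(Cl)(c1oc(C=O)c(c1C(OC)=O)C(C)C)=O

B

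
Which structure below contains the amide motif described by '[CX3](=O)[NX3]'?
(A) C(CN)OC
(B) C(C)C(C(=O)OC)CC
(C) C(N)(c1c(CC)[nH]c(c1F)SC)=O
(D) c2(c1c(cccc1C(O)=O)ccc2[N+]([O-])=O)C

C

[CX3](=O)[NX3] describes a carbonyl carbon bonded to a trivalent nitrogen (an amide).
(A) has a primary amino group (-NH2) but the -NH2 is not attached to a carbonyl carbon.
(B) has a methyl-ester group (-C(=O)OCH3) but the carbonyl is bonded to O, not to an NX3 nitrogen.
(C) contains a primary amide (-C(=O)NH2), which satisfies every atom and bond constraint.
(D) has a carboxylic acid group (-C(=O)OH) but the carbonyl is bonded to O, not to an NX3 nitrogen.
So the answer is (C).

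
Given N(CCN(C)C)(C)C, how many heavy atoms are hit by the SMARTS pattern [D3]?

The query [D3] means: atom with exactly three heavy-atom neighbours.
Check the 8 heavy atoms by environment: 2× C (D2) → no; 2× N (D3) → match; 4× C (D1) → no.
That gives 2 matching atoms.

2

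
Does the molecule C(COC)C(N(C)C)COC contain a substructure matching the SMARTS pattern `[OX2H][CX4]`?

No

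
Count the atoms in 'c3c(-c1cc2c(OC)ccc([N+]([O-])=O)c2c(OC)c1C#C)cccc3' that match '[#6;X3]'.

The query [#6;X3] means: any carbon (aromatic or not) with three total connections.
Check the 25 heavy atoms by environment: 16× c (aromatic, X3) → match; 1× N (charge +1, X3) → no; 1× O (charge -1, X1) → no; 1× O (X1) → no; 2× C (X2) → no; 2× O (X2) → no; 2× C (X4) → no.
That gives 16 matching atoms.

16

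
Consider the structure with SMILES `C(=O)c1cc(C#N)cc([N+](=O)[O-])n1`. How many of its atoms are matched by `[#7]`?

Check the 13 heavy atoms by environment: 1× n (aromatic) → match; 5× c (aromatic) → no; 1× N (charge +1) → match; 1× O (charge -1) → no; 2× O → no; 2× C → no; 1× N → match.
Summing the matching environments: 1 + 1 + 1 = 3 matching atoms.

3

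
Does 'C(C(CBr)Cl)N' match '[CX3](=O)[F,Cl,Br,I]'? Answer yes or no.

No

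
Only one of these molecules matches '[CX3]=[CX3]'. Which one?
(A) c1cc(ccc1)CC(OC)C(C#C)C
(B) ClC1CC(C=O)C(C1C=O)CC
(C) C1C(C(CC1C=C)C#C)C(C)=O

C

[CX3]=[CX3] describes a non-aromatic C=C double bond between two sp2 carbons (an alkene).
(A) has an ethynyl group (-C#CH) but the C-C bond is a triple bond, not a double bond.
(B) has an ethyl group (-CH2CH3) but its C-C bond is a single bond between CX4 carbons, not CX3=CX3.
(C) contains a vinyl group (-CH=CH2), which satisfies every atom and bond constraint.
So the answer is (C).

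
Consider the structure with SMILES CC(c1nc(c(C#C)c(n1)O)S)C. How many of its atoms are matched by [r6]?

6

The query [r6] means: r6 matches atoms in a six-membered ring.
Check the 13 heavy atoms by environment: 2× n (aromatic, in 6-ring) → match; 4× c (aromatic, in 6-ring) → match; 1× O (acyclic) → no; 5× C (acyclic) → no; 1× S (acyclic) → no.
Summing the matching environments: 2 + 4 = 6 matching atoms.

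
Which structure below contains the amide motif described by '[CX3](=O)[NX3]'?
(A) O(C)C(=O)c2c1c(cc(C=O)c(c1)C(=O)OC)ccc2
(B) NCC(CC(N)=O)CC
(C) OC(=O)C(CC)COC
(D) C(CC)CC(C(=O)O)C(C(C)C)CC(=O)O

B

[CX3](=O)[NX3] describes a carbonyl carbon bonded to a trivalent nitrogen (an amide).
(A) has a methyl-ester group (-C(=O)OCH3) but the carbonyl is bonded to O, not to an NX3 nitrogen.
(B) contains a primary amide (-C(=O)NH2), which satisfies every atom and bond constraint.
(C) has a carboxylic acid group (-C(=O)OH) but the carbonyl is bonded to O, not to an NX3 nitrogen.
(D) has a carboxylic acid group (-C(=O)OH) but the carbonyl is bonded to O, not to an NX3 nitrogen.
So the answer is (B).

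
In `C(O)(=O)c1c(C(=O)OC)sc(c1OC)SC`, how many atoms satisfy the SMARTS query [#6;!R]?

5

Check the 16 heavy atoms by environment: 1× s (aromatic, in 5-ring) → no; 4× c (aromatic, in 5-ring) → no; 5× C (acyclic) → match; 5× O (acyclic) → no; 1× S (acyclic) → no.
That gives 5 matching atoms.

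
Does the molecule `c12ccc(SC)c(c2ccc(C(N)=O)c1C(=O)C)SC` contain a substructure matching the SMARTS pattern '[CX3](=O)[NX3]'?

The pattern [CX3](=O)[NX3] describes a carbonyl carbon bonded to a trivalent nitrogen — an amide.
The molecule carries a primary amide (-C(=O)NH2), whose atoms satisfy every constraint of the query, so the pattern matches.

Yes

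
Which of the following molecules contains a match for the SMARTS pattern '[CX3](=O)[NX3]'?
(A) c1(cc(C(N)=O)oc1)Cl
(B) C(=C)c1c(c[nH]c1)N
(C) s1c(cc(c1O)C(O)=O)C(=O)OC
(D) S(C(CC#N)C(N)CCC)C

[CX3](=O)[NX3] describes a carbonyl carbon bonded to a trivalent nitrogen (an amide).
(A) contains a primary amide (-C(=O)NH2), which satisfies every atom and bond constraint.
(B) has a primary amino group (-NH2) but the -NH2 is not attached to a carbonyl carbon.
(C) has a methyl-ester group (-C(=O)OCH3) but the carbonyl is bonded to O, not to an NX3 nitrogen.
(D) has a nitrile (-C#N) but the nitrile N is NX1 (triple-bonded), not NX3.
So the answer is (A).

A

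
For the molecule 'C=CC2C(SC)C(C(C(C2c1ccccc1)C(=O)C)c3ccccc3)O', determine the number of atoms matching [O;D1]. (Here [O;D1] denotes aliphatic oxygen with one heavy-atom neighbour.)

The query [O;D1] means: aliphatic oxygen bonded to exactly one heavy atom.
Check the 26 heavy atoms by environment: 7× C (D3) → no; 2× c (aromatic, D3) → no; 10× c (aromatic, D2) → no; 1× S (D2) → no; 3× C (D1) → no; 2× O (D1) → match; 1× C (D2) → no.
That gives 2 matching atoms.

2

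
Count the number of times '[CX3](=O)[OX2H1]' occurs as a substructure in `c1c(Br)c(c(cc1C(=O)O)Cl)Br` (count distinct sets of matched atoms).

[CX3](=O)[OX2H1] is the SMARTS for a carboxylic acid: an sp2 carbon double-bonded to O and single-bonded to an -OH oxygen.
Exactly one fragment in the molecule meets all constraints, giving 1 match.

1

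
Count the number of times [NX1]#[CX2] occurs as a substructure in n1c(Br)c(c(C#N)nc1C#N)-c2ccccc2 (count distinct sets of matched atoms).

2

[NX1]#[CX2] is the SMARTS for a nitrile: a nitrogen triple-bonded to a two-connected carbon.
The molecule carries 2 separate instances of a nitrile (-C#N) meeting every constraint; each maps to a distinct set of atoms, giving 2 matches.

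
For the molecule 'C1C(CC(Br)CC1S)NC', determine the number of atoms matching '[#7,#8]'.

1

The query [#7,#8] means: nitrogen or oxygen (comma = OR).
Check the 10 heavy atoms by environment: 7× C → no; 1× Br → no; 1× S → no; 1× N → match.
That gives 1 matching atom.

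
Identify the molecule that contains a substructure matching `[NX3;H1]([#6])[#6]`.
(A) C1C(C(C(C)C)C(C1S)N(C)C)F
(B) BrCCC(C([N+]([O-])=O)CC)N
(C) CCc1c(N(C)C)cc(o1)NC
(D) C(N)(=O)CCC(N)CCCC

[NX3;H1]([#6])[#6] describes a trivalent nitrogen with one H, bonded to two carbons (a secondary amine).
(A) has a dimethylamino group (-N(CH3)2) but the nitrogen has H0, not H1.
(B) has a primary amino group (-NH2) but the nitrogen has H2 and only one carbon neighbour.
(C) contains an N-methylamino group (-NHCH3), which satisfies every atom and bond constraint.
(D) has a primary amide (-C(=O)NH2) but the -C(=O)NH2 nitrogen has H2, not H1.
So the answer is (C).

C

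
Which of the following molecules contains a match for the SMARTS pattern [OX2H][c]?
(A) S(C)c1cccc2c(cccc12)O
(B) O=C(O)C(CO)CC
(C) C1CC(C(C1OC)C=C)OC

A

[OX2H][c] describes a hydroxyl oxygen attached to an aromatic carbon (a phenol).
(A) contains a hydroxyl group (-OH), which satisfies every atom and bond constraint.
(B) has a hydroxyl group (-OH) but the -OH is on an aliphatic carbon, not an aromatic c.
(C) has a methoxy ether (-OCH3) but the oxygen has H0, not H1.
So the answer is (A).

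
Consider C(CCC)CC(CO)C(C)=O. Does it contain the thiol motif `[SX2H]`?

No

The pattern [SX2H] describes an aliphatic sulfur with two connections, one being H — a thiol.
The closest candidate here is a hydroxyl group (-OH), but it is an -OH, not an -SH. No other fragment satisfies the full query, so there is no match.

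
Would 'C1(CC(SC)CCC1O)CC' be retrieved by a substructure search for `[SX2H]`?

No

The pattern [SX2H] describes an aliphatic sulfur with two connections, one being H — a thiol.
The closest candidate here is a hydroxyl group (-OH), but it is an -OH, not an -SH. No other fragment satisfies the full query, so there is no match.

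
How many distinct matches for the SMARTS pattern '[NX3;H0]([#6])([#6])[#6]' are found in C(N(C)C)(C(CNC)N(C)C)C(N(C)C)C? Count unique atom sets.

3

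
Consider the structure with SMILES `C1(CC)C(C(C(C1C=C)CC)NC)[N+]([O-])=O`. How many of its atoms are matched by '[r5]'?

Check the 16 heavy atoms by environment: 5× C (in 5-ring) → match; 7× C (acyclic) → no; 1× N (acyclic) → no; 1× N (charge +1, acyclic) → no; 1× O (charge -1, acyclic) → no; 1× O (acyclic) → no.
That gives 5 matching atoms.

5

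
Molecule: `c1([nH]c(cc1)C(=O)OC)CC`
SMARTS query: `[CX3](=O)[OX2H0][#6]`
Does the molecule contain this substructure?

Yes

The pattern [CX3](=O)[OX2H0][#6] describes a carbonyl carbon bonded to an oxygen that is itself bonded to carbon (no H on that O) — an ester.
The molecule carries a methyl-ester group (-C(=O)OCH3), whose atoms satisfy every constraint of the query, so the pattern matches.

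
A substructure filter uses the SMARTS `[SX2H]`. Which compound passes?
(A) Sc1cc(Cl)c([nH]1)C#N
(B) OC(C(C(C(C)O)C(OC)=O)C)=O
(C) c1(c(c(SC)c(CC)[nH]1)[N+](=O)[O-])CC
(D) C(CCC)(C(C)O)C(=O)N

[SX2H] describes an aliphatic sulfur with two connections, one being H (a thiol).
(A) contains a thiol (-SH), which satisfies every atom and bond constraint.
(B) has a hydroxyl group (-OH) but it is an -OH, not an -SH.
(C) has a methylthio ether (-SCH3) but the sulfur has H0 (bonded to two carbons), not H1.
(D) has a hydroxyl group (-OH) but it is an -OH, not an -SH.
So the answer is (A).

A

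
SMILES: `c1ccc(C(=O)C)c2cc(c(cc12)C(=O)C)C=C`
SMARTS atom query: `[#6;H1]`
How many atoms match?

The query [#6;H1] means: any carbon bearing exactly one hydrogen.
Check the 18 heavy atoms by environment: 5× c (aromatic, H0) → no; 5× c (aromatic, H1) → match; 2× C (H0) → no; 2× O (H0) → no; 2× C (H3) → no; 1× C (H1) → match; 1× C (H2) → no.
Summing the matching environments: 5 + 1 = 6 matching atoms.

6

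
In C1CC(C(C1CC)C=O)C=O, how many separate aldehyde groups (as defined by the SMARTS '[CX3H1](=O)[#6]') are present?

[CX3H1](=O)[#6] is the SMARTS for an aldehyde: an sp2 carbon with one H, double-bonded to O and single-bonded to carbon.
The molecule carries 2 separate instances of an aldehyde (-CHO) meeting every constraint; each maps to a distinct set of atoms, giving 2 matches.

2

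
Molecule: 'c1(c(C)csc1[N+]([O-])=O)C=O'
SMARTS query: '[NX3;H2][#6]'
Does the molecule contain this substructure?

No

The pattern [NX3;H2][#6] describes a trivalent nitrogen with two H attached to carbon — a primary amine.
The closest candidate here is a nitro group (-[N+](=O)[O-]), but the nitrogen is [N+] with no H, not NX3H2. No other fragment satisfies the full query, so there is no match.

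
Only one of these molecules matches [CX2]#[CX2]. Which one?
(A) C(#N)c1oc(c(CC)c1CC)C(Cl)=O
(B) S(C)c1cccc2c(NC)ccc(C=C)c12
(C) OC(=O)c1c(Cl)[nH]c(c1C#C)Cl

C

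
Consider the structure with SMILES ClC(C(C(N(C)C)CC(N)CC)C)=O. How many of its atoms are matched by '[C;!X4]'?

1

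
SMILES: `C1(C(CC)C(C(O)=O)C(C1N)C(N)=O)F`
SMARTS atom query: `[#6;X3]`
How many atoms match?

2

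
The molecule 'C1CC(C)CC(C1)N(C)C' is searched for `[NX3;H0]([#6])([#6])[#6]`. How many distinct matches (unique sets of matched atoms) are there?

1

[NX3;H0]([#6])([#6])[#6] is the SMARTS for a tertiary amine: a trivalent nitrogen with no H, bonded to three carbons.
Exactly one fragment in the molecule meets all constraints, giving 1 match.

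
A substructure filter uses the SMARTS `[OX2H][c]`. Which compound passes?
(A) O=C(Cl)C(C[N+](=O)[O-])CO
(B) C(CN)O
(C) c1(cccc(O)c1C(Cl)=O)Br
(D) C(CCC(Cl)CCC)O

[OX2H][c] describes a hydroxyl oxygen attached to an aromatic carbon (a phenol).
(A) has a hydroxyl group (-OH) but the -OH is on an aliphatic carbon, not an aromatic c.
(B) has a hydroxyl group (-OH) but the -OH is on an aliphatic carbon, not an aromatic c.
(C) contains a hydroxyl group (-OH), which satisfies every atom and bond constraint.
(D) has a hydroxyl group (-OH) but the -OH is on an aliphatic carbon, not an aromatic c.
So the answer is (C).

C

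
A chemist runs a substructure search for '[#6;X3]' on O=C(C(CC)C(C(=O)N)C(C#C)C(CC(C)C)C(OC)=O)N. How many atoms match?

Check the 22 heavy atoms by environment: 11× C (X4) → no; 3× C (X3) → match; 3× O (X1) → no; 2× N (X3) → no; 2× C (X2) → no; 1× O (X2) → no.
That gives 3 matching atoms.

3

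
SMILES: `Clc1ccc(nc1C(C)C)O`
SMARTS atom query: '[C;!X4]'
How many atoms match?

0

The query [C;!X4] means: aliphatic carbon that does not have four total connections.
Check the 11 heavy atoms by environment: 1× n (aromatic, X2) → no; 5× c (aromatic, X3) → no; 1× Cl (X1) → no; 1× O (X2) → no; 3× C (X4) → no.
No environment satisfies the query, so 0 matching atoms.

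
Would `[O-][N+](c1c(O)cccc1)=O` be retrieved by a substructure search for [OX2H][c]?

The pattern [OX2H][c] describes a hydroxyl oxygen attached to an aromatic carbon — a phenol.
The molecule carries a hydroxyl group (-OH), whose atoms satisfy every constraint of the query, so the pattern matches.

Yes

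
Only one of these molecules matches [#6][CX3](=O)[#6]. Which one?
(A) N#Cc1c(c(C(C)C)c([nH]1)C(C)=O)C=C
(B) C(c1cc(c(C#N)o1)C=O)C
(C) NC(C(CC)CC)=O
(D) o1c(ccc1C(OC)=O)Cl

A

[#6][CX3](=O)[#6] describes a carbonyl carbon (no H) flanked by two carbons (a ketone).
(A) contains an acetyl/ketone group (-C(=O)CH3), which satisfies every atom and bond constraint.
(B) has an aldehyde (-CHO) but the carbonyl carbon has H1, so it is not flanked by two carbons.
(C) has a primary amide (-C(=O)NH2) but one neighbour of the carbonyl carbon is N, not C.
(D) has a methyl-ester group (-C(=O)OCH3) but one neighbour of the carbonyl carbon is O, not C.
So the answer is (A).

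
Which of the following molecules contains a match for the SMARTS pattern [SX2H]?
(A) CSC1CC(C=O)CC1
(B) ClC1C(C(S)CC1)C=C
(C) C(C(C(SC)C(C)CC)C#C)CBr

B

[SX2H] describes an aliphatic sulfur with two connections, one being H (a thiol).
(A) has a methylthio ether (-SCH3) but the sulfur has H0 (bonded to two carbons), not H1.
(B) contains a thiol (-SH), which satisfies every atom and bond constraint.
(C) has a methylthio ether (-SCH3) but the sulfur has H0 (bonded to two carbons), not H1.
So the answer is (B).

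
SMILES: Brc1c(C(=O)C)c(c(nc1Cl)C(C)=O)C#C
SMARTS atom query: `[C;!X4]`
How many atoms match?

The query [C;!X4] means: aliphatic carbon that does not have four total connections.
Check the 16 heavy atoms by environment: 1× n (aromatic, X2) → no; 5× c (aromatic, X3) → no; 2× C (X3) → match; 2× O (X1) → no; 2× C (X4) → no; 1× Cl (X1) → no; 1× Br (X1) → no; 2× C (X2) → match.
Summing the matching environments: 2 + 2 = 4 matching atoms.

4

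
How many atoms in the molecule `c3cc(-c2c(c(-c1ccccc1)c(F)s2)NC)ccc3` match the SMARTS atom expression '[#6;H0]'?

6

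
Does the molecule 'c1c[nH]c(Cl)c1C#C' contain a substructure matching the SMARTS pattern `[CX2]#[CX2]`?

Yes

The pattern [CX2]#[CX2] describes a carbon-carbon triple bond — an alkyne.
The molecule carries an ethynyl group (-C#CH), whose atoms satisfy every constraint of the query, so the pattern matches.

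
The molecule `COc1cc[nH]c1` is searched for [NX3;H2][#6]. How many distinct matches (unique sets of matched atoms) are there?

0

[NX3;H2][#6] is the SMARTS for a primary amine: a trivalent nitrogen with two H attached to carbon.
No fragment in the molecule satisfies every constraint, giving 0 matches.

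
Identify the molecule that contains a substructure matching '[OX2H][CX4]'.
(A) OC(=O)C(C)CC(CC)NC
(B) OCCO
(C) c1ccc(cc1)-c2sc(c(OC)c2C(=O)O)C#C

B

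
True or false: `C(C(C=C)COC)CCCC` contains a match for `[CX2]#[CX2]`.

False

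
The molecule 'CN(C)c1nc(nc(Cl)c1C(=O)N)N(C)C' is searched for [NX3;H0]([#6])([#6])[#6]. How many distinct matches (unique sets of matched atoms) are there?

2

[NX3;H0]([#6])([#6])[#6] is the SMARTS for a tertiary amine: a trivalent nitrogen with no H, bonded to three carbons.
The molecule carries 2 separate instances of a dimethylamino group (-N(CH3)2) meeting every constraint; each maps to a distinct set of atoms, giving 2 matches.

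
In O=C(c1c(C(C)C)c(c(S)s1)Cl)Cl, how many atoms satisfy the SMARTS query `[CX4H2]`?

0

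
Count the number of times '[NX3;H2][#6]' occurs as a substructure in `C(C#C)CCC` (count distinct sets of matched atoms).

[NX3;H2][#6] is the SMARTS for a primary amine: a trivalent nitrogen with two H attached to carbon.
No fragment in the molecule satisfies every constraint, giving 0 matches.

0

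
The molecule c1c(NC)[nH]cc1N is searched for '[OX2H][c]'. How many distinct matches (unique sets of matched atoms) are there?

0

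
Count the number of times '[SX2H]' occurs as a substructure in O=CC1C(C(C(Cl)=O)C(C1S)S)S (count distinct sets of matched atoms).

3

[SX2H] is the SMARTS for a thiol: an aliphatic sulfur with two connections, one being H.
The molecule carries 3 separate instances of a thiol (-SH) meeting every constraint; each maps to a distinct set of atoms, giving 3 matches.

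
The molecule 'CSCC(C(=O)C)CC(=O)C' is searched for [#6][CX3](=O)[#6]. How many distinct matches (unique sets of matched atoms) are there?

2

[#6][CX3](=O)[#6] is the SMARTS for a ketone: a carbonyl carbon (no H) flanked by two carbons.
The molecule carries 2 separate instances of an acetyl/ketone group (-C(=O)CH3) meeting every constraint; each maps to a distinct set of atoms, giving 2 matches.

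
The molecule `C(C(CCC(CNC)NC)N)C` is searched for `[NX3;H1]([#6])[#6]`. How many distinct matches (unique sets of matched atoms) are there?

2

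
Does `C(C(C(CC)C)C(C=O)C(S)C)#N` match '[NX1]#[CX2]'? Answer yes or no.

Yes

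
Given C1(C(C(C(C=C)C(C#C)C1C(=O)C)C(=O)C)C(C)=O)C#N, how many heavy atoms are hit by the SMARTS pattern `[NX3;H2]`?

0

The query [NX3;H2] means: aliphatic N with 3 total connections, two of them H — an -NH2 nitrogen (amine or amide).
Check the 21 heavy atoms by environment: 6× C (H1, X4) → no; 3× C (H0, X3) → no; 3× O (H0, X1) → no; 3× C (H3, X4) → no; 2× C (H0, X2) → no; 1× C (H1, X2) → no; 1× C (H1, X3) → no; 1× C (H2, X3) → no; 1× N (H0, X1) → no.
No environment satisfies the query, so 0 matching atoms.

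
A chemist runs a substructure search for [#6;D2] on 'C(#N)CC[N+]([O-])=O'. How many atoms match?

3

Check the 7 heavy atoms by environment: 3× C (D2) → match; 1× N (D1) → no; 1× N (charge +1, D3) → no; 1× O (charge -1, D1) → no; 1× O (D1) → no.
That gives 3 matching atoms.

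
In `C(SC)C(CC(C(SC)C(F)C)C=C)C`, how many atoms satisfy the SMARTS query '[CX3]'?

2

The query [CX3] means: C with X3: aliphatic carbon with exactly 3 total connections.
Check the 15 heavy atoms by environment: 10× C (X4) → no; 2× S (X2) → no; 2× C (X3) → match; 1× F (X1) → no.
That gives 2 matching atoms.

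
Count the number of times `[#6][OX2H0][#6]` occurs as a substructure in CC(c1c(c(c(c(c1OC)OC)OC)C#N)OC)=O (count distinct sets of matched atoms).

[#6][OX2H0][#6] is the SMARTS for an ether: an aliphatic oxygen bridging two carbons with no H on the oxygen.
The molecule carries 4 separate instances of a methoxy ether (-OCH3) meeting every constraint; each maps to a distinct set of atoms, giving 4 matches.

4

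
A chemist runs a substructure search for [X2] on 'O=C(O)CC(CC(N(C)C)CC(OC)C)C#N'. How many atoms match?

3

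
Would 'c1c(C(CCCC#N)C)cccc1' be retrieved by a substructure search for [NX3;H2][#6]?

No

The pattern [NX3;H2][#6] describes a trivalent nitrogen with two H attached to carbon — a primary amine.
The closest candidate here is a nitrile (-C#N), but the nitrogen is NX1 (triple-bonded), not NX3 with two H. No other fragment satisfies the full query, so there is no match.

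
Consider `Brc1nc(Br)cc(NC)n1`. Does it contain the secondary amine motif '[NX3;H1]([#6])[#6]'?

Yes

The pattern [NX3;H1]([#6])[#6] describes a trivalent nitrogen with one H, bonded to two carbons — a secondary amine.
The molecule carries an N-methylamino group (-NHCH3), whose atoms satisfy every constraint of the query, so the pattern matches.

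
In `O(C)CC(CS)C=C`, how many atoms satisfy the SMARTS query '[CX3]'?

2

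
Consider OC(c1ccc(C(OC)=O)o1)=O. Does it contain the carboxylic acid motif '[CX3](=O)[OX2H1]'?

Yes

The pattern [CX3](=O)[OX2H1] describes an sp2 carbon double-bonded to O and single-bonded to an -OH oxygen — a carboxylic acid.
The molecule carries a carboxylic acid group (-C(=O)OH), whose atoms satisfy every constraint of the query, so the pattern matches.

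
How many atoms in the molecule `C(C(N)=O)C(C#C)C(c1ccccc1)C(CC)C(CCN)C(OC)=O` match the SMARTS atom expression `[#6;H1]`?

10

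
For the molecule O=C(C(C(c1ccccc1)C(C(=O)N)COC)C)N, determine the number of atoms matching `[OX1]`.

The query [OX1] means: aliphatic oxygen with one total connection — typically a carbonyl =O or an oxide.
Check the 19 heavy atoms by environment: 6× C (X4) → no; 2× C (X3) → no; 2× O (X1) → match; 2× N (X3) → no; 6× c (aromatic, X3) → no; 1× O (X2) → no.
That gives 2 matching atoms.

2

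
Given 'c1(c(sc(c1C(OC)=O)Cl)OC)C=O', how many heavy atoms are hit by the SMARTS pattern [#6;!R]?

4

Check the 14 heavy atoms by environment: 1× s (aromatic, in 5-ring) → no; 4× c (aromatic, in 5-ring) → no; 4× O (acyclic) → no; 4× C (acyclic) → match; 1× Cl (acyclic) → no.
That gives 4 matching atoms.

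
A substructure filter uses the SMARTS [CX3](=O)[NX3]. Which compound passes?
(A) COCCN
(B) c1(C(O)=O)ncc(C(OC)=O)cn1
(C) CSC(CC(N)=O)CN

[CX3](=O)[NX3] describes a carbonyl carbon bonded to a trivalent nitrogen (an amide).
(A) has a primary amino group (-NH2) but the -NH2 is not attached to a carbonyl carbon.
(B) has a carboxylic acid group (-C(=O)OH) but the carbonyl is bonded to O, not to an NX3 nitrogen.
(C) contains a primary amide (-C(=O)NH2), which satisfies every atom and bond constraint.
So the answer is (C).

C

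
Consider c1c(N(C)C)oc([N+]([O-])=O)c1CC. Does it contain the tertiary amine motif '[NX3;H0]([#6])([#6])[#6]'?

Yes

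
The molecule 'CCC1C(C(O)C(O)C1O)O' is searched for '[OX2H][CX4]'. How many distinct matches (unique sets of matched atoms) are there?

4

[OX2H][CX4] is the SMARTS for an aliphatic alcohol: a hydroxyl oxygen bound to an sp3 (X4) carbon.
The molecule carries 4 separate instances of a hydroxyl group (-OH) meeting every constraint; each maps to a distinct set of atoms, giving 4 matches.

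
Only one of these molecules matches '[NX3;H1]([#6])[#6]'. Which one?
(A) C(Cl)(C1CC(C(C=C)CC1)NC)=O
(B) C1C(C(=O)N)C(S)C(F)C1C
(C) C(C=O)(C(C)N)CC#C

A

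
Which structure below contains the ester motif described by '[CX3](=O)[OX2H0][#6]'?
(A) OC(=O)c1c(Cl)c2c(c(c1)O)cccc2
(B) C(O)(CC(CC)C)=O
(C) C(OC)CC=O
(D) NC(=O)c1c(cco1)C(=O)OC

D

[CX3](=O)[OX2H0][#6] describes a carbonyl carbon bonded to an oxygen that is itself bonded to carbon (no H on that O) (an ester).
(A) has a carboxylic acid group (-C(=O)OH) but the singly-bonded O carries H (OX2H1, not H0).
(B) has a carboxylic acid group (-C(=O)OH) but the singly-bonded O carries H (OX2H1, not H0).
(C) has a methoxy ether (-OCH3) but the ether oxygen is not adjacent to a C=O carbon.
(D) contains a methyl-ester group (-C(=O)OCH3), which satisfies every atom and bond constraint.
So the answer is (D).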